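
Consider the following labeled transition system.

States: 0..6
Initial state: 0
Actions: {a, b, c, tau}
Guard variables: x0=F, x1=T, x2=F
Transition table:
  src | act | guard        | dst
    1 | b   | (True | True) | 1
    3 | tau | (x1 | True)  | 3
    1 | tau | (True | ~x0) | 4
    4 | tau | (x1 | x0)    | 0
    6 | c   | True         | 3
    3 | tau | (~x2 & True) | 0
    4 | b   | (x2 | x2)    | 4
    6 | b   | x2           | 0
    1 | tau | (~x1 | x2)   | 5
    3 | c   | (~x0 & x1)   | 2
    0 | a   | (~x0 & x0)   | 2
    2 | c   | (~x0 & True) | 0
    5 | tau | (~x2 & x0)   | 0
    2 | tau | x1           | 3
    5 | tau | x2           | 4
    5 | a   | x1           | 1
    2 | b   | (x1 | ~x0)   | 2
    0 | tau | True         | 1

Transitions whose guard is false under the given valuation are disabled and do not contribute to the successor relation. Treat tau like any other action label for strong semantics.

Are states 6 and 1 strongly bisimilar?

Refine partition for ~:
  π0 = {{0,1,2,3,4,5,6}}
  π1 = {{0,4},{1},{2},{3},{5},{6}}
  π2 = {{0},{1},{2},{3},{4},{5},{6}}
7 equivalence class(es) (converged in 3)
6∈{6}, 1∈{1}

Answer: NOT BISIMILAR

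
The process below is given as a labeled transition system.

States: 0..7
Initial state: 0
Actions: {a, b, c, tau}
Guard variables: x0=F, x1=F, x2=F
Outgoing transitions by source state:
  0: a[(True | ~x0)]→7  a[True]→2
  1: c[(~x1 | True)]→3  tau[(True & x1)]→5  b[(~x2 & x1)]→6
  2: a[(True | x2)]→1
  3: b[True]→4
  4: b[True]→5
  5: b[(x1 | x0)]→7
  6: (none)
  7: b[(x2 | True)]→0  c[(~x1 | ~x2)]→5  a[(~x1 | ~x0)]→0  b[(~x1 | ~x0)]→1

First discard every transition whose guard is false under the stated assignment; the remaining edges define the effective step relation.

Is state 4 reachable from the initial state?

10 transition(s) survive guard evaluation.
depth 0: {0}
depth 1: {2,7}  cumulative {0,2,7}
depth 2: {1,5}  cumulative {0,1,2,5,7}
depth 3: {3}  cumulative {0,1,2,3,5,7}
depth 4: {4}  cumulative {0,1,2,3,4,5,7}
R = {0,1,2,3,4,5,7}
trace reaching 4: a·a·c·b

Answer: REACHABLE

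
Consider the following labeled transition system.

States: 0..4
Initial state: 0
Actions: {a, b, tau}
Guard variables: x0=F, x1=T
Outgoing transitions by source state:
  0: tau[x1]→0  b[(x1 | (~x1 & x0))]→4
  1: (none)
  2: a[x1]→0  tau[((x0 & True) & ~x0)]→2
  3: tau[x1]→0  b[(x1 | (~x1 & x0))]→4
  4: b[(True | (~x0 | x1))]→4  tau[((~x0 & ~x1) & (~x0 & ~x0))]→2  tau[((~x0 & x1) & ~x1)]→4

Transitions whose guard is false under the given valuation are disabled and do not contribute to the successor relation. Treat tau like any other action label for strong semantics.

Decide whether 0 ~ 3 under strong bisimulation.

Answer: BISIMILAR

Working:
Refine partition for ~:
  P[0] = {{0,1,2,3,4}}
  P[1] = {{0,3},{1},{2},{4}}
4 equivalence class(es) (converged in 2)
0∈{0,3}, 3∈{0,3}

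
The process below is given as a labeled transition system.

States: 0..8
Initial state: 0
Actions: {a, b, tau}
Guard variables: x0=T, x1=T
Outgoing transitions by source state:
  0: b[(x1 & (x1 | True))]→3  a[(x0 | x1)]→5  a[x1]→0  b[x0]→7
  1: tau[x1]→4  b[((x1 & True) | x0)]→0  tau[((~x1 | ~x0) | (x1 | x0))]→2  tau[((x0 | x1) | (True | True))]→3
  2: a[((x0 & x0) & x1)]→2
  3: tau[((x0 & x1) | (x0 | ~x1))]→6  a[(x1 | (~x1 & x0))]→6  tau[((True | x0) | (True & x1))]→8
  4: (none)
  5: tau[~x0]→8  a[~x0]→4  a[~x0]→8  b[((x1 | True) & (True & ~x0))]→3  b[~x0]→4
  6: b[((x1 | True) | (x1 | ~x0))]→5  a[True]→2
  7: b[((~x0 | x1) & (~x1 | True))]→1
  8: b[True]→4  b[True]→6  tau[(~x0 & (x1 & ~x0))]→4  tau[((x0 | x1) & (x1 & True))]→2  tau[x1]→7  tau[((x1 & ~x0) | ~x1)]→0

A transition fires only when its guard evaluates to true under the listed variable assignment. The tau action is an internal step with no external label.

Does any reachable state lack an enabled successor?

Answer: DEADLOCK at state 4

Analysis:
Reachable = {0,1,2,3,4,5,6,7,8}
  0: a→0  a→5  b→3  b→7  [4 out]
  1: b→0  tau→2  tau→3  tau→4  [4 out]
  2: a→2  [1 out]
  3: a→6  tau→6  tau→8  [3 out]
  4: ∅  [STUCK]
  5: ∅  [STUCK]
  6: a→2  b→5  [2 out]
  7: b→1  [1 out]
  8: b→4  b→6  tau→2  tau→7  [4 out]
witness 4: b·tau·b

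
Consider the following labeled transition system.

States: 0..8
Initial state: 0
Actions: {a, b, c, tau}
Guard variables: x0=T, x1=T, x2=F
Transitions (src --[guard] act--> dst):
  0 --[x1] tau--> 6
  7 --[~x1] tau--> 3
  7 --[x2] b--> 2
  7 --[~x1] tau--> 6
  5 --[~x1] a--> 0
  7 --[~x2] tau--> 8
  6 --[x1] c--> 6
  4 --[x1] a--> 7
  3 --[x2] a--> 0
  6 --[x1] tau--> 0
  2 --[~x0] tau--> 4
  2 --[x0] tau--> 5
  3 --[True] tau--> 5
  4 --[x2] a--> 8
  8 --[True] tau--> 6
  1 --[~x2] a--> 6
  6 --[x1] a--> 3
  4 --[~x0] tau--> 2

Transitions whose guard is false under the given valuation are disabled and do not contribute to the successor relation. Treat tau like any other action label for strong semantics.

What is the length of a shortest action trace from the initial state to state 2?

Answer: UNREACHABLE

Analysis:
Layered search for 2:
  depth 0: {0}
  depth 1: {6}
  depth 2: {3}
  depth 3: {5}
2 never appears.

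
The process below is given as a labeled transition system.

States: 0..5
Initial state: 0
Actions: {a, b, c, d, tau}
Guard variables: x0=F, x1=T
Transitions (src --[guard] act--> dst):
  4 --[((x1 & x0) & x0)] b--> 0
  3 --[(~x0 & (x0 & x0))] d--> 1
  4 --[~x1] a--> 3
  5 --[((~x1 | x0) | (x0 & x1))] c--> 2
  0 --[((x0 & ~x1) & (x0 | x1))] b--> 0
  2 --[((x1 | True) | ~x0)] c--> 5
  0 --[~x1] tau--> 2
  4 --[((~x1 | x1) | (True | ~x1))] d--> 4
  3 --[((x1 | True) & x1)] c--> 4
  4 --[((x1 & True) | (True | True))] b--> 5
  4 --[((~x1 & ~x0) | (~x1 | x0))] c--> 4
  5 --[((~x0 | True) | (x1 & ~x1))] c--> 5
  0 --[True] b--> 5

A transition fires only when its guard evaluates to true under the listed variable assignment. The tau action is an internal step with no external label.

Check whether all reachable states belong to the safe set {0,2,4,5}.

Safe = {0,2,4,5}
R = {0,5}
  0: ok
  5: ok

Answer: INVARIANT HOLDS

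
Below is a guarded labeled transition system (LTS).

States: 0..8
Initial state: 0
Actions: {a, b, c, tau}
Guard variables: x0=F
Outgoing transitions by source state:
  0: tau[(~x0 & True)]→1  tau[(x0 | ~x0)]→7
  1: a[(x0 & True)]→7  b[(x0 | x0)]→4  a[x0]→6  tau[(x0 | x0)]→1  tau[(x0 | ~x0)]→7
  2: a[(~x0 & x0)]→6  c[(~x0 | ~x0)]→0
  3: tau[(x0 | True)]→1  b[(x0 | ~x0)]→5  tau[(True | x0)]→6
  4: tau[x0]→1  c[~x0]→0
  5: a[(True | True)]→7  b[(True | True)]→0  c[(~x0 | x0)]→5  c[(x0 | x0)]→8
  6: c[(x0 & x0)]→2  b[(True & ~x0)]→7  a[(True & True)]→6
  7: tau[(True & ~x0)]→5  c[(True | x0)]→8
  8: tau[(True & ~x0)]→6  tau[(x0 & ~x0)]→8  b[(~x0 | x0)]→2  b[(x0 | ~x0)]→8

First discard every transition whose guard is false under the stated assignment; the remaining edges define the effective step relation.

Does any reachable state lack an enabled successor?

Answer: DEADLOCK-FREE

Analysis:
Reach set: {0,1,2,5,6,7,8}
  0: tau→1  tau→7  [2 out]
  1: tau→7  [1 out]
  2: c→0  [1 out]
  5: a→7  b→0  c→5  [3 out]
  6: a→6  b→7  [2 out]
  7: c→8  tau→5  [2 out]
  8: b→2  b→8  tau→6  [3 out]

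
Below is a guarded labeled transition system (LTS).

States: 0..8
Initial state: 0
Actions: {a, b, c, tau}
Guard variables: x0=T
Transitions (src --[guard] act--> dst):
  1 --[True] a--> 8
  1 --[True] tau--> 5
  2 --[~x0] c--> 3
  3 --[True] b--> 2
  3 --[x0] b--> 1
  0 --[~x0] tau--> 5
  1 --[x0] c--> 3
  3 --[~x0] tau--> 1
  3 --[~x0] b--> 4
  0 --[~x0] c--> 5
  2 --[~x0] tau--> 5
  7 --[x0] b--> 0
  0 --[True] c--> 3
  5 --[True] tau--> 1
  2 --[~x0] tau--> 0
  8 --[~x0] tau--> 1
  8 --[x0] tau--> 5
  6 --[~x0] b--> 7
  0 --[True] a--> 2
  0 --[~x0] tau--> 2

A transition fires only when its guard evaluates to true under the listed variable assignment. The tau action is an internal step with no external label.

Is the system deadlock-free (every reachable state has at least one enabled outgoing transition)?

Answer: DEADLOCK at state 2

Trace:
Reachable = {0,1,2,3,5,8}
  0: a→2  c→3  [deg 2]
  1: a→8  c→3  tau→5  [deg 3]
  2: ∅  [STUCK]
  3: b→1  b→2  [deg 2]
  5: tau→1  [deg 1]
  8: tau→5  [deg 1]
trace reaching 2: a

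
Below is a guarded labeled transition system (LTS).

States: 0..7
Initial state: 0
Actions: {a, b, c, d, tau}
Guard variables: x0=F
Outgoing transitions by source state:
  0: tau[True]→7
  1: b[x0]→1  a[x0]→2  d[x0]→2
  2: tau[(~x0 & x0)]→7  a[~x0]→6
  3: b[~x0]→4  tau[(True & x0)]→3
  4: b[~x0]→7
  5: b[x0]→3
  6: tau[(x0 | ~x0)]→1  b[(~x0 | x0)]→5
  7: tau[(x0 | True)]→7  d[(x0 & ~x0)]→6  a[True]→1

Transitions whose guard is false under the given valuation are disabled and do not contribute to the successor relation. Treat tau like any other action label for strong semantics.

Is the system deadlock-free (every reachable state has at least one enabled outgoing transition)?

Answer: DEADLOCK at state 1

Working:
R = {0,1,7}
  0: tau→7  [deg 1]
  1: ∅  [STUCK]
  7: a→1  tau→7  [deg 2]
trace reaching 1: tau·a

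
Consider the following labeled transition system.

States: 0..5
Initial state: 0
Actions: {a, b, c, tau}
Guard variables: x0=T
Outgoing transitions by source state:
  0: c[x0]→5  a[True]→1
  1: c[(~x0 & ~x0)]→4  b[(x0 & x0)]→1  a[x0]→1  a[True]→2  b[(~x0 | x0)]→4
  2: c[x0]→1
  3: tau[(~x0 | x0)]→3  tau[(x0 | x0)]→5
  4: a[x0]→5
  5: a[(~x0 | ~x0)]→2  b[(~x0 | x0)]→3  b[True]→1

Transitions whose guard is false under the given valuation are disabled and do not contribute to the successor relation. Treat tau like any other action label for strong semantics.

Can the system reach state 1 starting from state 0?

Answer: REACHABLE

Working:
12 transition(s) survive guard evaluation.
Layer 0: {0}
Layer 1: {1,5}  now seen {0,1,5}
Layer 2: {2,3,4}  now seen {0,1,2,3,4,5}
Reach set: {0,1,2,3,4,5}
trace reaching 1: a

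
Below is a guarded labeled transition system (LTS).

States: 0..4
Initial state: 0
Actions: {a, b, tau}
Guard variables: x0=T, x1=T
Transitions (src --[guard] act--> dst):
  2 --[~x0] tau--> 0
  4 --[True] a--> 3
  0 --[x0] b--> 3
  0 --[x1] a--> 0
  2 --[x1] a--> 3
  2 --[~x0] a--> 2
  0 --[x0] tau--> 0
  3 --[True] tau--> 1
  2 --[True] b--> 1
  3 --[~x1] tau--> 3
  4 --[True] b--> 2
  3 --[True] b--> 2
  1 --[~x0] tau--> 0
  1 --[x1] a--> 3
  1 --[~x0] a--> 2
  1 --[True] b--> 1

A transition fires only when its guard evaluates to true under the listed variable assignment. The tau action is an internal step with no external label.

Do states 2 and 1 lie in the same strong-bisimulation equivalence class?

Bisimulation quotient by refinement:
  round 0: {{0,1,2,3,4}}
  round 1: {{0},{1,2,4},{3}}
stable after 2 split(s): 3 block(s)
class of 2: {1,2,4}; class of 1: {1,2,4}

Answer: BISIMILAR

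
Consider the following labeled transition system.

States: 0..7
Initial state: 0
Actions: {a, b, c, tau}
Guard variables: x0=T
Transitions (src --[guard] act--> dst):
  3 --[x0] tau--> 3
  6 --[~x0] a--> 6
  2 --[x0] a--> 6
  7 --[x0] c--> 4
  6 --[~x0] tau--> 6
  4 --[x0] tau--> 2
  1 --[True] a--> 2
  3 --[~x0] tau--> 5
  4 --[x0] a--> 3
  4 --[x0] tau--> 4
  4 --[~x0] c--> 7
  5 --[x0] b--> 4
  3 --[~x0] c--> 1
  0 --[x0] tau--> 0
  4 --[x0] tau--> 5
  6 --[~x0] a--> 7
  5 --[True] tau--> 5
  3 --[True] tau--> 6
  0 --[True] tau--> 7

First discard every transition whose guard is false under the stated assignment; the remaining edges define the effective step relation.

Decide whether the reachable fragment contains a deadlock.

R = {0,2,3,4,5,6,7}
  0: tau→0  tau→7  [deg 2]
  2: a→6  [deg 1]
  3: tau→3  tau→6  [deg 2]
  4: a→3  tau→2  tau→4  tau→5  [deg 4]
  5: b→4  tau→5  [deg 2]
  6: ∅  [deadlock]
  7: c→4  [deg 1]
Path to 6: tau·c·tau·a

Answer: DEADLOCK at state 6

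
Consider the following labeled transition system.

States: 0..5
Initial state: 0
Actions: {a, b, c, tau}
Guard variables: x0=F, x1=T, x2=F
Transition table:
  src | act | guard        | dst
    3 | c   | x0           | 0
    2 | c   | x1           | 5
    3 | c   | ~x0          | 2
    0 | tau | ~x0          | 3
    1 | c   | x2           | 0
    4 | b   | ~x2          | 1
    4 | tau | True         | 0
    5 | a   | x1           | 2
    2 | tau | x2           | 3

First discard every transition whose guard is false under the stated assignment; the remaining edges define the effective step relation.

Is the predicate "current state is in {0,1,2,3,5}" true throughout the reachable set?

Answer: INVARIANT HOLDS

Working:
Safe = {0,1,2,3,5}
Reach set: {0,2,3,5}
  0: safe
  2: safe
  3: safe
  5: safe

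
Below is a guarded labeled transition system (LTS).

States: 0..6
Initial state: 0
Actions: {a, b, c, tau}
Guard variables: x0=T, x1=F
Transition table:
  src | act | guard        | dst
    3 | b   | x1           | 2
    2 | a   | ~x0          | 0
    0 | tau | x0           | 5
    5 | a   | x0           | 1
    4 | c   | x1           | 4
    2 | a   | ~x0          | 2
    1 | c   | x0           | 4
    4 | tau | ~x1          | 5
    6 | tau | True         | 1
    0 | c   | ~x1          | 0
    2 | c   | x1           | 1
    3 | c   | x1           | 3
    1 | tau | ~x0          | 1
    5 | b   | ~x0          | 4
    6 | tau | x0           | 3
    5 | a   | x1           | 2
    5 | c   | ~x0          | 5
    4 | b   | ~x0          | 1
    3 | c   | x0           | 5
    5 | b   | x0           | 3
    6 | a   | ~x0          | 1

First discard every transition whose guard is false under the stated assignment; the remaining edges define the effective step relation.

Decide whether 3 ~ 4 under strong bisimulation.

Compute ~ classes (split until stable):
  round 0: {{0,1,2,3,4,5,6}}
  round 1: {{0},{1,3},{2},{4,6},{5}}
  round 2: {{0},{1},{2},{3},{4},{5},{6}}
7 equivalence class(es) (converged in 3)
3∈{3}, 4∈{4}

Answer: NOT BISIMILAR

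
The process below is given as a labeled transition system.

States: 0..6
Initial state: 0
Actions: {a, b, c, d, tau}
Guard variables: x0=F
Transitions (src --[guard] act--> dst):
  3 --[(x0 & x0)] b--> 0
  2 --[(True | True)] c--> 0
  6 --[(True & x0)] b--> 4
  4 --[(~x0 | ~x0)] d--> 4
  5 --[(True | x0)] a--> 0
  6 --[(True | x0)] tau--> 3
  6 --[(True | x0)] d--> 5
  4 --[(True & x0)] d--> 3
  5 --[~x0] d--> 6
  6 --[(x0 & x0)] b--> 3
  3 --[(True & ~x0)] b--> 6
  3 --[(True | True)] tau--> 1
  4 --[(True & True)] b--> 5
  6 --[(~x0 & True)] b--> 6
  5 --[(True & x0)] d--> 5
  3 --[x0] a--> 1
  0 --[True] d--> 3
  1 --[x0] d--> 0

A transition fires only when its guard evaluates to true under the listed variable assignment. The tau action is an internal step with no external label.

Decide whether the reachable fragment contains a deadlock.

Answer: DEADLOCK at state 1

Working:
R = {0,1,3,5,6}
  0: d→3  [1 out]
  1: ∅  [STUCK]
  3: b→6  tau→1  [2 out]
  5: a→0  d→6  [2 out]
  6: b→6  d→5  tau→3  [3 out]
Path to 1: d·tau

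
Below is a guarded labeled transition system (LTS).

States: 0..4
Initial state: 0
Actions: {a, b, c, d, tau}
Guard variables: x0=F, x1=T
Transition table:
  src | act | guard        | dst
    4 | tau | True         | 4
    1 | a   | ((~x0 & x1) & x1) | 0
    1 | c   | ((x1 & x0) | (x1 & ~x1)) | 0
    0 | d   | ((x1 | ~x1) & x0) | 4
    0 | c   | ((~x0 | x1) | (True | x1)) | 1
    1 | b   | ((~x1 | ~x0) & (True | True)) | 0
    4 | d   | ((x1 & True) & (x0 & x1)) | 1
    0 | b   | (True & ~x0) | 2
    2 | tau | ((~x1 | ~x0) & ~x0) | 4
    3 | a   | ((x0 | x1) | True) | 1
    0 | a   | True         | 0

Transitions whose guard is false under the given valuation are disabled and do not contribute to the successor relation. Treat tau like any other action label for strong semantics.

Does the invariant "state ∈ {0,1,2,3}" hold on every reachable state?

Safe = {0,1,2,3}
Reachable = {0,1,2,4}
  0: safe
  1: safe
  2: safe
  4: outside
reach 4 via b·tau — violates

Answer: INVARIANT VIOLATED at state 4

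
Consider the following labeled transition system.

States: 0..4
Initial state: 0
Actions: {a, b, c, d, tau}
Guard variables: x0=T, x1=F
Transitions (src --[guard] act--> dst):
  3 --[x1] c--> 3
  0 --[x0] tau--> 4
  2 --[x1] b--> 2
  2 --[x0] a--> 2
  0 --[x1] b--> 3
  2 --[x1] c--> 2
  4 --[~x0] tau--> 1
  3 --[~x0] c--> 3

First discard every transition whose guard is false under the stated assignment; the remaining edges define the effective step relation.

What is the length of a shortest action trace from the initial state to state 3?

BFS to 3:
  Layer 0: {0}
  Layer 1: {4}
3 never appears.

Answer: UNREACHABLE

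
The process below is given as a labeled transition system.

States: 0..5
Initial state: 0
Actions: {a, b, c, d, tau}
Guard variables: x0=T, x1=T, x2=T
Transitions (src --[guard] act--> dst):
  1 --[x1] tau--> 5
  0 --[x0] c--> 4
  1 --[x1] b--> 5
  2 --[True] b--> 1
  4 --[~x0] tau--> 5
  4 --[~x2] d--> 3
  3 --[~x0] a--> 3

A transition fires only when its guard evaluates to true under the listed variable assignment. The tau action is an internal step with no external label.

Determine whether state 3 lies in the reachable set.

Answer: UNREACHABLE

Analysis:
4 transition(s) survive guard evaluation.
depth 0: {0}
depth 1: {4}  total {0,4}
R = {0,4}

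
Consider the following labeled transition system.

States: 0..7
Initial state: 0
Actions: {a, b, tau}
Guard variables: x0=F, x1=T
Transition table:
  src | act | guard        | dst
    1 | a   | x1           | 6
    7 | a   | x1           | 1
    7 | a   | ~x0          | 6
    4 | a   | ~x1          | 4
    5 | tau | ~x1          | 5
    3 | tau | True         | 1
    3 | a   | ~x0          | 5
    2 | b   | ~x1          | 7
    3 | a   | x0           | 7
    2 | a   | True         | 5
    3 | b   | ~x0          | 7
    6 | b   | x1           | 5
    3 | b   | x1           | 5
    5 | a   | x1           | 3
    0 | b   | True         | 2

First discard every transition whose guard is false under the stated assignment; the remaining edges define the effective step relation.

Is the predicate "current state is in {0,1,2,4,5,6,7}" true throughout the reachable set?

Allowed set {0,1,2,4,5,6,7}
Reachable = {0,1,2,3,5,6,7}
  0: ✓
  1: ✓
  2: ✓
  3: VIOLATES
  5: ✓
  6: ✓
  7: ✓
counterexample path to 3: b·a·a

Answer: INVARIANT VIOLATED at state 3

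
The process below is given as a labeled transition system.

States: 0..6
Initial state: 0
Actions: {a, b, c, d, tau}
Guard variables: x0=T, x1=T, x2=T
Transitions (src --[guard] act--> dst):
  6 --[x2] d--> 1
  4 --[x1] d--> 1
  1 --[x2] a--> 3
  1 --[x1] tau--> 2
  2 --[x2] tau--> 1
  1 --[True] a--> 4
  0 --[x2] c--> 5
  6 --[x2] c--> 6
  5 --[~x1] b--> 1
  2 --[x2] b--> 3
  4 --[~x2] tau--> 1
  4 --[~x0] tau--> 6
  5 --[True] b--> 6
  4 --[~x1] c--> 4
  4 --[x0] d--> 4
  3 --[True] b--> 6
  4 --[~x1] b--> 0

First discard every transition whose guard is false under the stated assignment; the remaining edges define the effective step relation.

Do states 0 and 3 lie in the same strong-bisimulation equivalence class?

Answer: NOT BISIMILAR

Trace:
Compute ~ classes (split until stable):
  P[0] = {{0,1,2,3,4,5,6}}
  P[1] = {{0},{1},{2},{3,5},{4},{6}}
Fixed point at round 2; 6 class(es).
[0]={0}  [3]={3,5}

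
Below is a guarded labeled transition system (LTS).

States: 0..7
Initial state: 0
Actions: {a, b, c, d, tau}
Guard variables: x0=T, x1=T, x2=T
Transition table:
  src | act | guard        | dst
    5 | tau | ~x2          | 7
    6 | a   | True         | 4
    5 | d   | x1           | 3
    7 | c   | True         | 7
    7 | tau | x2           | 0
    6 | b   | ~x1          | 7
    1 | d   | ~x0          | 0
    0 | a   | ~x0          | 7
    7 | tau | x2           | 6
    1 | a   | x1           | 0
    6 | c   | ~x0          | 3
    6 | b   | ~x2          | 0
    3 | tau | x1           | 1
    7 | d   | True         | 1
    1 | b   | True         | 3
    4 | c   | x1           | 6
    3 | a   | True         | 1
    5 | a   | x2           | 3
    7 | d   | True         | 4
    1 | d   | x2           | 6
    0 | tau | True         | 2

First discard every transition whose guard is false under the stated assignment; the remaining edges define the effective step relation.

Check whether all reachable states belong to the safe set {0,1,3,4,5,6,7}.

Inv-set: {0,1,3,4,5,6,7}
R = {0,2}
  0: safe
  2: ✗ unsafe
witness against invariant: tau → 2

Answer: INVARIANT VIOLATED at state 2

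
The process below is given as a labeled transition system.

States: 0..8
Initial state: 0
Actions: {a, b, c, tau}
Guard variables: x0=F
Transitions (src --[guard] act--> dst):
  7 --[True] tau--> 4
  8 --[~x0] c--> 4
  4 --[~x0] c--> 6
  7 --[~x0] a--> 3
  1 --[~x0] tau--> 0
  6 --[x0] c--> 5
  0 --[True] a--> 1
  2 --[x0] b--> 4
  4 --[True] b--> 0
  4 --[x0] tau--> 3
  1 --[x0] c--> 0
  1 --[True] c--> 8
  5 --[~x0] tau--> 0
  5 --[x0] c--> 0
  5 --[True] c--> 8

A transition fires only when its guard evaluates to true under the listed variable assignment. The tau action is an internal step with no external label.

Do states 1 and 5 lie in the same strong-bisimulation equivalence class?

Answer: BISIMILAR

Trace:
Compute ~ classes (split until stable):
  π0 = {{0,1,2,3,4,5,6,7,8}}
  π1 = {{0},{1,5},{2,3,6},{4},{7},{8}}
stable after 2 split(s): 6 block(s)
class of 1: {1,5}; class of 5: {1,5}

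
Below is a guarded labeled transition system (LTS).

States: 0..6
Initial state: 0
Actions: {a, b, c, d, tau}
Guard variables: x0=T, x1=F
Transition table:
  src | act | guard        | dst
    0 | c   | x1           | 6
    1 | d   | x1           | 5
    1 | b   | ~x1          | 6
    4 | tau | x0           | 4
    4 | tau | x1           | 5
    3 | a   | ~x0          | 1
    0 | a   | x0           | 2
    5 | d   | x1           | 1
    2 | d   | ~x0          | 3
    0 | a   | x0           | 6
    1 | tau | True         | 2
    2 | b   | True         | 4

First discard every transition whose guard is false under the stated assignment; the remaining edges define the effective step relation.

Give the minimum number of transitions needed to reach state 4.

BFS to 4:
  L0 = {0}
  L1 = {2,6}
  L2 = {4}
4 enters at depth 2; path a·b

Answer: 2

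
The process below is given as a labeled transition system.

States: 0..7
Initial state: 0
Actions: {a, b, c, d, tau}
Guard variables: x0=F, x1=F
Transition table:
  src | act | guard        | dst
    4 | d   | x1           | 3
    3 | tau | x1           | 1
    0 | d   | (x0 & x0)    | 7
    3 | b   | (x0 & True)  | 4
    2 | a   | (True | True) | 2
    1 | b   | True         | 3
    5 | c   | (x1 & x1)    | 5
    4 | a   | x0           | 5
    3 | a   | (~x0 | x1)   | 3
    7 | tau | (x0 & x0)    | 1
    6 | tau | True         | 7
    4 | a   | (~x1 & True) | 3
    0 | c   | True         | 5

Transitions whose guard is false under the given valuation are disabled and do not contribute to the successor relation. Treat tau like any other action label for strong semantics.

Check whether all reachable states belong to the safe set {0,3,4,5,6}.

Answer: INVARIANT HOLDS

Trace:
Safe = {0,3,4,5,6}
R = {0,5}
  0: ok
  5: ok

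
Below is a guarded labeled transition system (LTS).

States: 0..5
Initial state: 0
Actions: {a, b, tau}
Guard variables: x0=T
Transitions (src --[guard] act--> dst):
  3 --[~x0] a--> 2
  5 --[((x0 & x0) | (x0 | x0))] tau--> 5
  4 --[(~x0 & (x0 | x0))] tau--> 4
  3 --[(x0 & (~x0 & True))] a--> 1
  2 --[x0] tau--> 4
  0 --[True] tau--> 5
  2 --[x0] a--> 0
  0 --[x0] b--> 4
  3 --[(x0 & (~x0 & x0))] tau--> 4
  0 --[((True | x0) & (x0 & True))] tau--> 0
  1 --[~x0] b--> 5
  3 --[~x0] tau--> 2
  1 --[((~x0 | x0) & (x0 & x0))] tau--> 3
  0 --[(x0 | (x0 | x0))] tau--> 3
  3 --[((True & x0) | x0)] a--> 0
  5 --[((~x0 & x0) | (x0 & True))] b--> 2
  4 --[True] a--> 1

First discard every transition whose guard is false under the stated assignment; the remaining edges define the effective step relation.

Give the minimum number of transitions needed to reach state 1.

Answer: 2

Analysis:
BFS to 1:
  Layer 0: {0}
  Layer 1: {3,4,5}
  Layer 2: {1,2}
first hit 1 at d=2 via b·a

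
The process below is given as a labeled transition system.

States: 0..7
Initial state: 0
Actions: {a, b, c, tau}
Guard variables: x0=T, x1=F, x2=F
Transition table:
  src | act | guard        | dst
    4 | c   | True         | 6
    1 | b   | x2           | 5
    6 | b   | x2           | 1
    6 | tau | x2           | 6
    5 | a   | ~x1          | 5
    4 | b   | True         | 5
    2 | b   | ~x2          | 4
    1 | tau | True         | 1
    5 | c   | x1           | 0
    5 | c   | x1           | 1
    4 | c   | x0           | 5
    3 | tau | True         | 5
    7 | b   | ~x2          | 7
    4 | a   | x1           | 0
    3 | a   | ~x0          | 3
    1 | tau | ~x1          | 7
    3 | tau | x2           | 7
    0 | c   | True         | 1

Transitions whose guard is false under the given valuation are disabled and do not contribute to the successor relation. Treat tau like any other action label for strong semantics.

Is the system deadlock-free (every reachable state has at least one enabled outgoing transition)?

Answer: DEADLOCK-FREE

Working:
Reachable = {0,1,7}
  0: c→1  [1 exit(s)]
  1: tau→1  tau→7  [2 exit(s)]
  7: b→7  [1 exit(s)]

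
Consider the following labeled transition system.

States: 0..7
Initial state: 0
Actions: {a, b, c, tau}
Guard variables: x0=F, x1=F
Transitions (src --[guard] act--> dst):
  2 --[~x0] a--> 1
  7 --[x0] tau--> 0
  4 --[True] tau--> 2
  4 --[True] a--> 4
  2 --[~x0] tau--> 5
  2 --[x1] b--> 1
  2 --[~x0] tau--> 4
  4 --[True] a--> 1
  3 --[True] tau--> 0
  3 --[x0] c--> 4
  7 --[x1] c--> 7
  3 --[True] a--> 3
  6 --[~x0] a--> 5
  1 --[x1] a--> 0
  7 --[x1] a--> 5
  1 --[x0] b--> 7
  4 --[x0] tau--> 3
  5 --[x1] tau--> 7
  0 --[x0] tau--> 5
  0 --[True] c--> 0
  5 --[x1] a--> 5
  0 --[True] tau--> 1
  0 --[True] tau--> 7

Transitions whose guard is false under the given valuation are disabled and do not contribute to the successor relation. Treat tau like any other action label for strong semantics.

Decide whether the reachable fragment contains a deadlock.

Reach set: {0,1,7}
  0: c→0  tau→1  tau→7  [3 out]
  1: ∅  [deadlock]
  7: ∅  [deadlock]
trace reaching 1: tau

Answer: DEADLOCK at state 1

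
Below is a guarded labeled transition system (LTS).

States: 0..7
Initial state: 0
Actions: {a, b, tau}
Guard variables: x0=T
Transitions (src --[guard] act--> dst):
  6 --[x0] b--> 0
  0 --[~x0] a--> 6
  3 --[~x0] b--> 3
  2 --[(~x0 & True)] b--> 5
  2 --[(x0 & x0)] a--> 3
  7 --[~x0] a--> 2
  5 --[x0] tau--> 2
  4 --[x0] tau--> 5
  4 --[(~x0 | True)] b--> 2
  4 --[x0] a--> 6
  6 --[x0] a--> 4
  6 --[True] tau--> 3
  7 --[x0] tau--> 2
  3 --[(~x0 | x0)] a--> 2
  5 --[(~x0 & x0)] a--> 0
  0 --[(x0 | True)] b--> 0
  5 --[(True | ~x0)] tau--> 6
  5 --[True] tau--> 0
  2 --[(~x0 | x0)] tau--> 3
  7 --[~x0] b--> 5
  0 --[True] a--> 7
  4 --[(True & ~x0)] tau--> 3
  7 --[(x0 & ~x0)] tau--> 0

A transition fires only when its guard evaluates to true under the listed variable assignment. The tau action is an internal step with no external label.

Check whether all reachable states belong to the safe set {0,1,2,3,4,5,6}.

Inv-set: {0,1,2,3,4,5,6}
Reachable = {0,2,3,7}
  0: safe
  2: safe
  3: safe
  7: outside
counterexample path to 7: a

Answer: INVARIANT VIOLATED at state 7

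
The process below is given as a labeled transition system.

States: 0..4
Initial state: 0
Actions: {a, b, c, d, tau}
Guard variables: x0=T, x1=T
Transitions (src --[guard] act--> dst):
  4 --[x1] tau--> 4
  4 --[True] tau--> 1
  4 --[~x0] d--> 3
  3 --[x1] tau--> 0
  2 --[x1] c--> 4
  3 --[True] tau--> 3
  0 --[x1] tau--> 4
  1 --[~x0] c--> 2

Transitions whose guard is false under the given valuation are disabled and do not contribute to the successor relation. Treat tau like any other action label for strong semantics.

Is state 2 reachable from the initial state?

After dropping false guards: 6 live edges.
depth 0: {0}
depth 1: {4}  cumulative {0,4}
depth 2: {1}  cumulative {0,1,4}
Reachable = {0,1,4}

Answer: UNREACHABLE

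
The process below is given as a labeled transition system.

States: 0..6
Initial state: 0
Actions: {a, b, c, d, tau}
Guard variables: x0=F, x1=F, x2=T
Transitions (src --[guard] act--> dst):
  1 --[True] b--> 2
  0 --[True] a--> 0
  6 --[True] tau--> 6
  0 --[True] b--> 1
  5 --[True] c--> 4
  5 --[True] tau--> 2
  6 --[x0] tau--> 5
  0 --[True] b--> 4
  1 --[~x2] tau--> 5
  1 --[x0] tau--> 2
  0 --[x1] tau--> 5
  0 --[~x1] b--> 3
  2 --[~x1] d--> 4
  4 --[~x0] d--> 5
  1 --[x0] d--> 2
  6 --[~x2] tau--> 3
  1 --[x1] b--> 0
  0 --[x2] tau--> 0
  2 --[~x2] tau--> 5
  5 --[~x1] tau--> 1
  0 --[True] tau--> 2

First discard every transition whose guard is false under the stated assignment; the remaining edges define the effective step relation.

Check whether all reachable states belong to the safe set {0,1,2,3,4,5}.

Safe = {0,1,2,3,4,5}
R = {0,1,2,3,4,5}
  0: ok
  1: ok
  2: ok
  3: ok
  4: ok
  5: ok

Answer: INVARIANT HOLDS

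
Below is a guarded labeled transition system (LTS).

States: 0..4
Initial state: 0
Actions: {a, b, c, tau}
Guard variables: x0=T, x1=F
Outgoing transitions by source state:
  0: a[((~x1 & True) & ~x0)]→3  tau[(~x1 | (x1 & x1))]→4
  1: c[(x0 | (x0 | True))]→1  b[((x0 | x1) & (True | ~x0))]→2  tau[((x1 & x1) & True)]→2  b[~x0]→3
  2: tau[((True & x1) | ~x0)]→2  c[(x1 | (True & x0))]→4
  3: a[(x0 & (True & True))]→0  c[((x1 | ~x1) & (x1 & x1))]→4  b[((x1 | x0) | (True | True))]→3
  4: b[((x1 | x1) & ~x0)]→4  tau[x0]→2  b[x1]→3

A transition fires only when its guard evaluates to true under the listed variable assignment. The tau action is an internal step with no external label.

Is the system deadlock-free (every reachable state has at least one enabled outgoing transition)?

R = {0,2,4}
  0: tau→4  [1 exit(s)]
  2: c→4  [1 exit(s)]
  4: tau→2  [1 exit(s)]

Answer: DEADLOCK-FREE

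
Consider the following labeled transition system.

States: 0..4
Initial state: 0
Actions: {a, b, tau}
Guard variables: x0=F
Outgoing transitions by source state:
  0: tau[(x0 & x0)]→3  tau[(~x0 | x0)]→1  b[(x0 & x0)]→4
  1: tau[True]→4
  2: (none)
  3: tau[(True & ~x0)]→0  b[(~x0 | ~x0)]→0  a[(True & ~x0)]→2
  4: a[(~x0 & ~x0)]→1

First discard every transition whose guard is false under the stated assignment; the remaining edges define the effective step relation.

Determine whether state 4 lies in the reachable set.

After dropping false guards: 6 live edges.
L0 = {0}
L1 = {1}  total {0,1}
L2 = {4}  total {0,1,4}
Reach set: {0,1,4}
witness 4: tau·tau

Answer: REACHABLE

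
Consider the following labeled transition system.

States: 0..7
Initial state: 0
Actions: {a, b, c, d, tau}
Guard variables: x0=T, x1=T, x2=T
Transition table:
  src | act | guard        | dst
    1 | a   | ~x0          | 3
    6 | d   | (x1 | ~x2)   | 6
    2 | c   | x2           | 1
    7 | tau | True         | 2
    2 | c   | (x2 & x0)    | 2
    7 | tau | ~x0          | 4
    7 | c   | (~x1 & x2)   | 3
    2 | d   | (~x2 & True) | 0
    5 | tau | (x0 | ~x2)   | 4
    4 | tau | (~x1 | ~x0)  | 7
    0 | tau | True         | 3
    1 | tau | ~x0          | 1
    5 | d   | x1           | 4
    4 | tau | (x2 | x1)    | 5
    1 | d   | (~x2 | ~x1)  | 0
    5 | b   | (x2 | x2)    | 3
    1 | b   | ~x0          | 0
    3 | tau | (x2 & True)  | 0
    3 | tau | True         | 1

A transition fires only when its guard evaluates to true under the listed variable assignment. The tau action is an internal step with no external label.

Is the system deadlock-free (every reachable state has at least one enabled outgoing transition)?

Answer: DEADLOCK at state 1

Analysis:
Reach set: {0,1,3}
  0: tau→3  [1 out]
  1: ∅  [STUCK]
  3: tau→0  tau→1  [2 out]
witness 1: tau·tau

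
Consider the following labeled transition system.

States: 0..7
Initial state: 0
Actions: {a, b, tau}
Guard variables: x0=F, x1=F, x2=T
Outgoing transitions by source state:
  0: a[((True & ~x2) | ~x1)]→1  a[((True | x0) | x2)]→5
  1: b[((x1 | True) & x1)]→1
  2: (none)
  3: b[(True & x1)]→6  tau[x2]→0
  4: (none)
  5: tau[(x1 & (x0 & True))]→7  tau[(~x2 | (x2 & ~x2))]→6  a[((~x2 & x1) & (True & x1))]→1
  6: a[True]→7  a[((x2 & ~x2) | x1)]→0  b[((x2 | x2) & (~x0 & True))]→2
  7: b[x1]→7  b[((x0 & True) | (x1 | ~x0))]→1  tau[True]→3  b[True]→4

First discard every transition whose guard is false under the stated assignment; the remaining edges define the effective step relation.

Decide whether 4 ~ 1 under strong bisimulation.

Compute ~ classes (split until stable):
  π0 = {{0,1,2,3,4,5,6,7}}
  π1 = {{0},{1,2,4,5},{3},{6},{7}}
Fixed point at round 2; 5 class(es).
4∈{1,2,4,5}, 1∈{1,2,4,5}

Answer: BISIMILAR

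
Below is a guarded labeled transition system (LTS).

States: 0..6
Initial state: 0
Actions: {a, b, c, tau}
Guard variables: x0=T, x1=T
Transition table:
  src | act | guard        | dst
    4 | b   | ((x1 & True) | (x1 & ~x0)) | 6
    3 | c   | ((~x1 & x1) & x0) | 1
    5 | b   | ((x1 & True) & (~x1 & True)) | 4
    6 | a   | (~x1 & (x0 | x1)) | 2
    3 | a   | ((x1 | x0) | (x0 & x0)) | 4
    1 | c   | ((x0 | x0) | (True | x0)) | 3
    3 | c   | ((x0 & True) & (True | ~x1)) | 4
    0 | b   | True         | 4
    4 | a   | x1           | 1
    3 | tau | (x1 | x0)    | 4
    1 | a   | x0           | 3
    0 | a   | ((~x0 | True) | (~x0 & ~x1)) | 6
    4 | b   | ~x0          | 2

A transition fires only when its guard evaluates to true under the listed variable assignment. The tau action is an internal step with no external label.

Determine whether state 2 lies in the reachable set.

Guard filter leaves 9 enabled edge(s).
Layer 0: {0}
Layer 1: {4,6}  cumulative {0,4,6}
Layer 2: {1}  cumulative {0,1,4,6}
Layer 3: {3}  cumulative {0,1,3,4,6}
Reach set: {0,1,3,4,6}

Answer: UNREACHABLE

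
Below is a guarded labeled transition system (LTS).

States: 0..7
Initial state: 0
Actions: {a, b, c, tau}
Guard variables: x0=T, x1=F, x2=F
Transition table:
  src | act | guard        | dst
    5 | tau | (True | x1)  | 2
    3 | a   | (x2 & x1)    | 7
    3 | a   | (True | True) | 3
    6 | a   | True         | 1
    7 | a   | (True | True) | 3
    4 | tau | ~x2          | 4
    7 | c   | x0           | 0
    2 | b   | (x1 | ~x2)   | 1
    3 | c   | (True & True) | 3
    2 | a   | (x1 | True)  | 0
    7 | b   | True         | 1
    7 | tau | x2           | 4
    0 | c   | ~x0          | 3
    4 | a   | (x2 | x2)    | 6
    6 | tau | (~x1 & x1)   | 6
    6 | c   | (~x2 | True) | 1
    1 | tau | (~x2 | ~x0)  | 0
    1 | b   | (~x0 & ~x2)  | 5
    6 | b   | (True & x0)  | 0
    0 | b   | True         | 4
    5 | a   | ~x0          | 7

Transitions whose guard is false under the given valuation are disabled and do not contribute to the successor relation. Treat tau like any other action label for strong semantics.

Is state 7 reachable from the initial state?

Answer: UNREACHABLE

Analysis:
After dropping false guards: 14 live edges.
L0 = {0}
L1 = {4}  total {0,4}
Reachable = {0,4}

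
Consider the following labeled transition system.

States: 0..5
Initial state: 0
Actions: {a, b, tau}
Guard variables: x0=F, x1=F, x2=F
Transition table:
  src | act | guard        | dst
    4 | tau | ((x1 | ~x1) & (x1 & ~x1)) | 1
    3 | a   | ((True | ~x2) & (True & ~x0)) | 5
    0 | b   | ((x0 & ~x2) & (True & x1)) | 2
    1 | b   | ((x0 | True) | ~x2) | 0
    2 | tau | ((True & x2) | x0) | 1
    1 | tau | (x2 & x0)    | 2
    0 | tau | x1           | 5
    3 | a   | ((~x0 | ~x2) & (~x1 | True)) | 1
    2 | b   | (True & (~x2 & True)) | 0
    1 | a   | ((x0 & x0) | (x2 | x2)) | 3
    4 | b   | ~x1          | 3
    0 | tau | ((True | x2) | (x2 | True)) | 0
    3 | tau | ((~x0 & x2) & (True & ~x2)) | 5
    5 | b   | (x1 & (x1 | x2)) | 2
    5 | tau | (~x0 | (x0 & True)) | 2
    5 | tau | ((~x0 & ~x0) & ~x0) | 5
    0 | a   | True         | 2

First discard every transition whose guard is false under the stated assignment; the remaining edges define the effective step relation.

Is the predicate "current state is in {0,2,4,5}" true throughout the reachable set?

Allowed set {0,2,4,5}
Reachable = {0,2}
  0: ok
  2: ok

Answer: INVARIANT HOLDS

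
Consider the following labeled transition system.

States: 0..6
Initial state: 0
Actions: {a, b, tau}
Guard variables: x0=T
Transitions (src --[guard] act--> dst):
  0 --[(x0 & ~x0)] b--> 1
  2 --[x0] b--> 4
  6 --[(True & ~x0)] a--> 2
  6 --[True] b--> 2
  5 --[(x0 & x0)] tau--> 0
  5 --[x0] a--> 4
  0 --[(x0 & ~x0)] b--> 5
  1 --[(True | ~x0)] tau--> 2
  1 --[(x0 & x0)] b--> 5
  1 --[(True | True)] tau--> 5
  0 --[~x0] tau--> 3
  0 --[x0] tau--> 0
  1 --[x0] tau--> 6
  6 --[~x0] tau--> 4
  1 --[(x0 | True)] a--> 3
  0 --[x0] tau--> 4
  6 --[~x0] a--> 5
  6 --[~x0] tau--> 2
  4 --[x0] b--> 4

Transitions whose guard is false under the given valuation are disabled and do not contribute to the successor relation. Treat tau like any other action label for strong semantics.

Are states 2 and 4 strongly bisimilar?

Answer: BISIMILAR

Working:
Refine partition for ~:
  π0 = {{0,1,2,3,4,5,6}}
  π1 = {{0},{1},{2,4,6},{3},{5}}
5 equivalence class(es) (converged in 2)
class of 2: {2,4,6}; class of 4: {2,4,6}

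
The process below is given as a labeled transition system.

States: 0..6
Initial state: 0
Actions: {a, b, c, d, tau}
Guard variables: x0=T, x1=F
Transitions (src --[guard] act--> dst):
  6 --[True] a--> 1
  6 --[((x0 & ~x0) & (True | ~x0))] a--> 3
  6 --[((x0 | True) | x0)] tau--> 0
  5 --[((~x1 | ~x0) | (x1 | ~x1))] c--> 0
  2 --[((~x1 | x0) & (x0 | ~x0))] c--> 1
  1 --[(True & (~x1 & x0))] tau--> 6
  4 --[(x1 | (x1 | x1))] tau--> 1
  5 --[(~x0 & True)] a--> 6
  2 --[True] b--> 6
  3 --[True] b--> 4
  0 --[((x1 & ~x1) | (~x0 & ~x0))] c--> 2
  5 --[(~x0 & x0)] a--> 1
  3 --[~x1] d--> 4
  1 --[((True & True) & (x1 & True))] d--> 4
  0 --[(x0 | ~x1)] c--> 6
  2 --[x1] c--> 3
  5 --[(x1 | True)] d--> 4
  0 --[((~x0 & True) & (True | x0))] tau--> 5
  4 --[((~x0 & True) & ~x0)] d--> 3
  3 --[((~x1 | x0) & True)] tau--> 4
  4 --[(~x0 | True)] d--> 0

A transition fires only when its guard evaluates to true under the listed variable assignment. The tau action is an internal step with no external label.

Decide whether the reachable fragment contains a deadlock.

Answer: DEADLOCK-FREE

Analysis:
R = {0,1,6}
  0: c→6  [1 out]
  1: tau→6  [1 out]
  6: a→1  tau→0  [2 out]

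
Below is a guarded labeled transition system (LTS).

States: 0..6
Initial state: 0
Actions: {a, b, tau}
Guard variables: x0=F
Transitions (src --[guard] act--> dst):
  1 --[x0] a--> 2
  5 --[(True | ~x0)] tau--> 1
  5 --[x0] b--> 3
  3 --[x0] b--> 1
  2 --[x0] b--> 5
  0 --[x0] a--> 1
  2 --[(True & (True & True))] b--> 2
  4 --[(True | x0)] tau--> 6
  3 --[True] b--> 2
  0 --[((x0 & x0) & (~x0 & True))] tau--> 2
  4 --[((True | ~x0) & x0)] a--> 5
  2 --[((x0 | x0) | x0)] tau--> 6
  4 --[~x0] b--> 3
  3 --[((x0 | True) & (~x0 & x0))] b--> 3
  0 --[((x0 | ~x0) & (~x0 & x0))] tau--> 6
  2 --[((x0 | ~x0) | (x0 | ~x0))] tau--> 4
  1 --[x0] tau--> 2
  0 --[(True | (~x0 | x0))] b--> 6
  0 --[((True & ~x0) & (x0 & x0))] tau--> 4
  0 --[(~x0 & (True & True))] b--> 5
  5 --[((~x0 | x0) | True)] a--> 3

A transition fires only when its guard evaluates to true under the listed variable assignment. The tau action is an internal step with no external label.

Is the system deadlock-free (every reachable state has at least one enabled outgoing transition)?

R = {0,1,2,3,4,5,6}
  0: b→5  b→6  [2 out]
  1: ∅  [no exit]
  2: b→2  tau→4  [2 out]
  3: b→2  [1 out]
  4: b→3  tau→6  [2 out]
  5: a→3  tau→1  [2 out]
  6: ∅  [no exit]
Path to 1: b·tau

Answer: DEADLOCK at state 1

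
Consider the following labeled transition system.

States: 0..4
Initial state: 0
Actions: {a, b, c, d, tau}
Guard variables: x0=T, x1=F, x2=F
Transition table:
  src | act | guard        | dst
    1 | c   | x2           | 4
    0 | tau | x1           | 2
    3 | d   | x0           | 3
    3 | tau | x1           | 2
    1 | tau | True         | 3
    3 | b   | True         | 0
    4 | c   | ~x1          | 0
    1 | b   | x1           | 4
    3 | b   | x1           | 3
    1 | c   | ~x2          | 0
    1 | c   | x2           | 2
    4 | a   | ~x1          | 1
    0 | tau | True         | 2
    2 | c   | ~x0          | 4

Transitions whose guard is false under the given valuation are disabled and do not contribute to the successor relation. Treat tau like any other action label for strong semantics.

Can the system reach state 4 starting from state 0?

Answer: UNREACHABLE

Trace:
7 transition(s) survive guard evaluation.
L0 = {0}
L1 = {2}  now seen {0,2}
Reach set: {0,2}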